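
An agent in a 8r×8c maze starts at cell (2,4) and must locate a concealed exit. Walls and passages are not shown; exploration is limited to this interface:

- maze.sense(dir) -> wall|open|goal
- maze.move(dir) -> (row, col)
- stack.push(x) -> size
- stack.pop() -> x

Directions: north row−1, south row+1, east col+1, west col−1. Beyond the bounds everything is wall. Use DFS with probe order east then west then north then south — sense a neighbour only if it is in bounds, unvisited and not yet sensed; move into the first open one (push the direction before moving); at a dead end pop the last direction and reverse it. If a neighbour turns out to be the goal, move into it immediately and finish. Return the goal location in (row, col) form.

-- 1. sense(dir='east') -> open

-- 2. push(x='east') -> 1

-- 3. move(dir='east') -> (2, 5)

-- 4. sense(dir='east') -> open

-- 5. push(x='east') -> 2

-- 6. move(dir='east') -> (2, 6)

-- 7. sense(dir='east') -> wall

-- 8. sense(dir='north') -> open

-- 9. push(x='north') -> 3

-- 10. move(dir='north') -> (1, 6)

-- 11. sense(dir='east') -> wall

-- 12. sense(dir='west') -> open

-- 13. push(x='west') -> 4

-- 14. move(dir='west') -> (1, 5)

-- 15. sense(dir='west') -> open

-- 16. push(x='west') -> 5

-- 17. move(dir='west') -> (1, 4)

-- 18. sense(dir='west') -> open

-- 19. push(x='west') -> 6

-- 20. move(dir='west') -> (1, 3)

-- 21. sense(dir='west') -> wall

-- 22. sense(dir='north') -> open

-- 23. push(x='north') -> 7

-- 24. move(dir='north') -> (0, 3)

-- 25. sense(dir='east') -> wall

-- 26. sense(dir='west') -> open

-- 27. push(x='west') -> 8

-- 28. move(dir='west') -> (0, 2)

-- 29. sense(dir='west') -> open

-- 30. push(x='west') -> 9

-- 31. move(dir='west') -> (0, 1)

-- 32. sense(dir='west') -> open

-- 33. push(x='west') -> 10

-- 34. move(dir='west') -> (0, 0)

-- 35. sense(dir='south') -> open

-- 36. push(x='south') -> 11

-- 37. move(dir='south') -> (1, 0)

-- 38. sense(dir='east') -> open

-- 39. push(x='east') -> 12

-- 40. move(dir='east') -> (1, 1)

-- 41. sense(dir='south') -> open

-- 42. push(x='south') -> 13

-- 43. move(dir='south') -> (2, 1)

-- 44. sense(dir='east') -> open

-- 45. push(x='east') -> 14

-- 46. move(dir='east') -> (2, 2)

-- 47. sense(dir='east') -> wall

-- 48. sense(dir='south') -> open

-- 49. push(x='south') -> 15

-- 50. move(dir='south') -> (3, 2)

-- 51. sense(dir='east') -> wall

-- 52. sense(dir='west') -> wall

-- 53. sense(dir='south') -> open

-- 54. push(x='south') -> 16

-- 55. move(dir='south') -> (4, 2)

-- 56. sense(dir='east') -> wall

-- 57. sense(dir='west') -> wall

-- 58. sense(dir='south') -> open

-- 59. push(x='south') -> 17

-- 60. move(dir='south') -> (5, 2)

-- 61. sense(dir='east') -> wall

-- 62. sense(dir='west') -> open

-- 63. push(x='west') -> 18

-- 64. move(dir='west') -> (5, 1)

-- 65. sense(dir='west') -> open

-- 66. push(x='west') -> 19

-- 67. move(dir='west') -> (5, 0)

-- 68. sense(dir='north') -> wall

-- 69. sense(dir='south') -> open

-- 70. push(x='south') -> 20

-- 71. move(dir='south') -> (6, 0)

-- 72. sense(dir='east') -> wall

-- 73. sense(dir='south') -> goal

-- 74. move(dir='south') -> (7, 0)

Answer: (7, 0)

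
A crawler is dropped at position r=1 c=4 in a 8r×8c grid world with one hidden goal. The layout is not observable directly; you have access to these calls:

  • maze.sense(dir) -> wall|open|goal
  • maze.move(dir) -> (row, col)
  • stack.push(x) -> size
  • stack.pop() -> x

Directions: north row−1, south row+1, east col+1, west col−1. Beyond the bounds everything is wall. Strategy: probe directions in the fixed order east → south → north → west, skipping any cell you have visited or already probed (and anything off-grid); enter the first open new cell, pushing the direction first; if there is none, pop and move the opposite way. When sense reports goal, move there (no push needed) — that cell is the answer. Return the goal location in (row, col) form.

>> sense(east)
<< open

>> push(east)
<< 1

>> move(east)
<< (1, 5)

>> sense(east)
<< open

>> push(east)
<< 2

>> move(east)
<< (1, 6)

>> sense(east)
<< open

>> push(east)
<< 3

>> move(east)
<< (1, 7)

>> sense(south)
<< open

>> push(south)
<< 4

>> move(south)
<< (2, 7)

>> sense(south)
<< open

>> push(south)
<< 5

>> move(south)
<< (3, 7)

>> sense(south)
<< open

>> push(south)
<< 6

>> move(south)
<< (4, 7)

>> sense(south)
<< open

>> push(south)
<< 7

>> move(south)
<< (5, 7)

>> sense(south)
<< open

>> push(south)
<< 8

>> move(south)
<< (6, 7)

>> sense(south)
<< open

>> push(south)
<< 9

>> move(south)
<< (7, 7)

>> sense(west)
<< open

>> push(west)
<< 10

>> move(west)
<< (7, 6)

>> sense(north)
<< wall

>> sense(west)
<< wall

>> pop()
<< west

>> move(east)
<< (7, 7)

>> pop()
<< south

>> move(north)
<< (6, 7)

>> pop()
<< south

>> move(north)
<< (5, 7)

>> sense(west)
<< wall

>> pop()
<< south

>> move(north)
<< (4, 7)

>> sense(west)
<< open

>> push(west)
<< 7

>> move(west)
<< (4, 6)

>> sense(north)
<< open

>> push(north)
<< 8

>> move(north)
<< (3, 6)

>> sense(north)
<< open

>> push(north)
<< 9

>> move(north)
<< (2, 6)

>> sense(west)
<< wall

>> pop()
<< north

>> move(south)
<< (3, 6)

>> sense(west)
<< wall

>> pop()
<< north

>> move(south)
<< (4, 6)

>> sense(west)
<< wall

>> pop()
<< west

>> move(east)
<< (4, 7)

>> pop()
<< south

>> move(north)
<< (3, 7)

>> pop()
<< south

>> move(north)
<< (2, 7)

>> pop()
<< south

>> move(north)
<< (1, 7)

>> sense(north)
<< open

>> push(north)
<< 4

>> move(north)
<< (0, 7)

>> sense(west)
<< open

>> push(west)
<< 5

>> move(west)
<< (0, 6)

>> sense(west)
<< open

>> push(west)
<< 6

>> move(west)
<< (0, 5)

>> sense(west)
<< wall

>> pop()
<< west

>> move(east)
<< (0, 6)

>> pop()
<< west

>> move(east)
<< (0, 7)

>> pop()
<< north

>> move(south)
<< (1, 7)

>> pop()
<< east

>> move(west)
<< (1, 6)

>> pop()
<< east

>> move(west)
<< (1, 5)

>> pop()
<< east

>> move(west)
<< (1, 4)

>> sense(south)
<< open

>> push(south)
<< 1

>> move(south)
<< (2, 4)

>> sense(south)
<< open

>> push(south)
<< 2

>> move(south)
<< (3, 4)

>> sense(south)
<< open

>> push(south)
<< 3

>> move(south)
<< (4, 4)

>> sense(south)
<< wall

>> sense(west)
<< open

>> push(west)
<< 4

>> move(west)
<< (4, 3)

>> sense(south)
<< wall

>> sense(north)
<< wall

>> sense(west)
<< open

>> push(west)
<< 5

>> move(west)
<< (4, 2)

>> sense(south)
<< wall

>> sense(north)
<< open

>> push(north)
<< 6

>> move(north)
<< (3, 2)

>> sense(north)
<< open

>> push(north)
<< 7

>> move(north)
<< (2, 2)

>> sense(east)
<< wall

>> sense(north)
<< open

>> push(north)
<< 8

>> move(north)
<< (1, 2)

>> sense(east)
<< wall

>> sense(north)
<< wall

>> sense(west)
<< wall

>> pop()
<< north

>> move(south)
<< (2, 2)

>> sense(west)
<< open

>> push(west)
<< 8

>> move(west)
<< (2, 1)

>> sense(south)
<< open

>> push(south)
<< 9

>> move(south)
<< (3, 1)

>> sense(south)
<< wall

>> sense(west)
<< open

>> push(west)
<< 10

>> move(west)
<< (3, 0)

>> sense(south)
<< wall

>> sense(north)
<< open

>> push(north)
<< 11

>> move(north)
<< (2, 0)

>> sense(north)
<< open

>> push(north)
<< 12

>> move(north)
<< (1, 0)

>> sense(north)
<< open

>> push(north)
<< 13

>> move(north)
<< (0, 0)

>> sense(east)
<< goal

>> move(east)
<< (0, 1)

Answer: (0, 1)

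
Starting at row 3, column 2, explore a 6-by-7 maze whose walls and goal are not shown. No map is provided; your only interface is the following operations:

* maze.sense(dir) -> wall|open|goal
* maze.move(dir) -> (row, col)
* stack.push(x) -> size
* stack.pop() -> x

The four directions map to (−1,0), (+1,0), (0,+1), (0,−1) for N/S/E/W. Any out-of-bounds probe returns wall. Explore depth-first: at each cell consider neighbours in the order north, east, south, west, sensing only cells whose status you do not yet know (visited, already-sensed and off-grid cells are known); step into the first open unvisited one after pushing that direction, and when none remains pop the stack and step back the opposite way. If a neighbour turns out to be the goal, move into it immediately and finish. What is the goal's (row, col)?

Do: sense[dir='north']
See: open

Do: push[x='north']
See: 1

Do: move[dir='north']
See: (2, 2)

Do: sense[dir='north']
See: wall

Do: sense[dir='east']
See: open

Do: push[x='east']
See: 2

Do: move[dir='east']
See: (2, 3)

Do: sense[dir='north']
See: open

Do: push[x='north']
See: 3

Do: move[dir='north']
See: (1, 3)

Do: sense[dir='north']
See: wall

Do: sense[dir='east']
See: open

Do: push[x='east']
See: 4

Do: move[dir='east']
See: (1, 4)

Do: sense[dir='north']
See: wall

Do: sense[dir='east']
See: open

Do: push[x='east']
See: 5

Do: move[dir='east']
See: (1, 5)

Do: sense[dir='north']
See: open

Do: push[x='north']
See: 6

Do: move[dir='north']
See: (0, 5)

Do: sense[dir='east']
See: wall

Do: pop[]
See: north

Do: move[dir='south']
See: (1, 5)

Do: sense[dir='east']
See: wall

Do: sense[dir='south']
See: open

Do: push[x='south']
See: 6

Do: move[dir='south']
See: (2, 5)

Do: sense[dir='east']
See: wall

Do: sense[dir='south']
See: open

Do: push[x='south']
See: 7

Do: move[dir='south']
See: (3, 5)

Do: sense[dir='east']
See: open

Do: push[x='east']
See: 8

Do: move[dir='east']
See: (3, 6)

Do: sense[dir='south']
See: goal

Do: move[dir='south']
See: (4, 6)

Answer: (4, 6)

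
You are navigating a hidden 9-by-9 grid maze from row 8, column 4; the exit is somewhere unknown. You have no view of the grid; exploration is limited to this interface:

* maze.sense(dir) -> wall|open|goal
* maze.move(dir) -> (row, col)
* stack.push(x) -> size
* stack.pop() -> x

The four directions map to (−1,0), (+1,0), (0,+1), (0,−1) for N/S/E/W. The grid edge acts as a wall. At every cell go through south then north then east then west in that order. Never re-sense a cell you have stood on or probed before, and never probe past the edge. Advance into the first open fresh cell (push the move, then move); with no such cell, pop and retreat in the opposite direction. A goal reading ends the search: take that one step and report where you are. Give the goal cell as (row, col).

Do: maze.sense[north]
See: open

Do: stack.push[north]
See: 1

Do: maze.move[north]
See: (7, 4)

Do: maze.sense[north]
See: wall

Do: maze.sense[east]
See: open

Do: stack.push[east]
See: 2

Do: maze.move[east]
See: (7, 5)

Do: maze.sense[south]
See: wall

Do: maze.sense[north]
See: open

Do: stack.push[north]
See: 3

Do: maze.move[north]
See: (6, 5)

Do: maze.sense[north]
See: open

Do: stack.push[north]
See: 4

Do: maze.move[north]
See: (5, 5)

Do: maze.sense[north]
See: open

Do: stack.push[north]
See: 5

Do: maze.move[north]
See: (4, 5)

Do: maze.sense[north]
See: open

Do: stack.push[north]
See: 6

Do: maze.move[north]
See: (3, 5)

Do: maze.sense[north]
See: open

Do: stack.push[north]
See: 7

Do: maze.move[north]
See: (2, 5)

Do: maze.sense[north]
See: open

Do: stack.push[north]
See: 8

Do: maze.move[north]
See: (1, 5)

Do: maze.sense[north]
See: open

Do: stack.push[north]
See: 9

Do: maze.move[north]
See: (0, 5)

Do: maze.sense[east]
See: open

Do: stack.push[east]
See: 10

Do: maze.move[east]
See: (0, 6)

Do: maze.sense[south]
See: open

Do: stack.push[south]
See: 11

Do: maze.move[south]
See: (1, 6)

Do: maze.sense[south]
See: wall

Do: maze.sense[east]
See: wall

Do: stack.pop[]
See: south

Do: maze.move[north]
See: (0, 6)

Do: maze.sense[east]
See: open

Do: stack.push[east]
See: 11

Do: maze.move[east]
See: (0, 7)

Do: maze.sense[east]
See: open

Do: stack.push[east]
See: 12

Do: maze.move[east]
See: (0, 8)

Do: maze.sense[south]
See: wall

Do: stack.pop[]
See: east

Do: maze.move[west]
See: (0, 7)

Do: stack.pop[]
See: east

Do: maze.move[west]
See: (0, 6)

Do: stack.pop[]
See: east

Do: maze.move[west]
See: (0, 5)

Do: maze.sense[west]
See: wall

Do: stack.pop[]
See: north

Do: maze.move[south]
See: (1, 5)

Do: maze.sense[west]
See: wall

Do: stack.pop[]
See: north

Do: maze.move[south]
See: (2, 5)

Do: maze.sense[west]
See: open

Do: stack.push[west]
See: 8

Do: maze.move[west]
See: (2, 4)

Do: maze.sense[south]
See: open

Do: stack.push[south]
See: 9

Do: maze.move[south]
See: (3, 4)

Do: maze.sense[south]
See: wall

Do: maze.sense[west]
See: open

Do: stack.push[west]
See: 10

Do: maze.move[west]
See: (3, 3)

Do: maze.sense[south]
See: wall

Do: maze.sense[north]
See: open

Do: stack.push[north]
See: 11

Do: maze.move[north]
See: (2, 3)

Do: maze.sense[north]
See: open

Do: stack.push[north]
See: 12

Do: maze.move[north]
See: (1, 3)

Do: maze.sense[north]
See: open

Do: stack.push[north]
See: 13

Do: maze.move[north]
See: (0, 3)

Do: maze.sense[west]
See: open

Do: stack.push[west]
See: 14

Do: maze.move[west]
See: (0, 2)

Do: maze.sense[south]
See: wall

Do: maze.sense[west]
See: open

Do: stack.push[west]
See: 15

Do: maze.move[west]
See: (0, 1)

Do: maze.sense[south]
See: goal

Do: maze.move[south]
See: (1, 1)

Answer: (1, 1)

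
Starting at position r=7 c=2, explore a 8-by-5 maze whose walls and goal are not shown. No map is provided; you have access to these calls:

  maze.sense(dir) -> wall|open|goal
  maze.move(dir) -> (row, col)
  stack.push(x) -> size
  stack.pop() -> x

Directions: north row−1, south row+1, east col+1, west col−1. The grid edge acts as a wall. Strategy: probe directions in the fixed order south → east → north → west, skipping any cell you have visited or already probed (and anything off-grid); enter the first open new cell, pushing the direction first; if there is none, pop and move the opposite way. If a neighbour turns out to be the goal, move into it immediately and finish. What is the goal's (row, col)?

I invoke sense with dir→east, → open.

Then push with x→east, : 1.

Now I run move with dir→east, which returns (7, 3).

Now I run sense with dir→east, giving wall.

Calling sense with dir→north, yielding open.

I invoke push with x→north, giving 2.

I use move with dir→north, → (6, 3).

Invoking sense with dir→east, and get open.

Using push with x→east, : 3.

Next I call move with dir→east, and see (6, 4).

Now I run sense with dir→north, which returns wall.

Next I call pop(), and observe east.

I try move with dir→west, and get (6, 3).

Calling sense with dir→north, and observe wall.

I invoke sense with dir→west, : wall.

Then pop(), — result: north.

Calling move with dir→south, and see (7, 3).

Calling pop, and get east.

I use move with dir→west, → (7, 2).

I call sense with dir→west, and get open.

Invoking push with x→west, — result: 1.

Then move with dir→west, giving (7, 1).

I use sense with dir→north, and see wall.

Then sense with dir→west, which returns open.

I try push with x→west, which returns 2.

I invoke move with dir→west, yielding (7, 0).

Then sense with dir→north, yielding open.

Using push with x→north, which returns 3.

I try move with dir→north, — result: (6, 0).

I call sense with dir→north, — result: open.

I use push with x→north, — result: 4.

Invoking move with dir→north, : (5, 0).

I invoke sense with dir→east, and get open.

I call push with x→east, which returns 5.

Using move with dir→east, which returns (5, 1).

I use sense with dir→east, giving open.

Then push with x→east, and get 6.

I invoke move with dir→east, — result: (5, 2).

Using sense with dir→north, yielding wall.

I run pop, yielding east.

I call move with dir→west, and observe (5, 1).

I run sense with dir→north, and get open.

I invoke push with x→north, and see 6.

Using move with dir→north, and see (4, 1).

I use sense with dir→north, giving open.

Then push with x→north, and get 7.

Invoking move with dir→north, which returns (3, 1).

I try sense with dir→east, yielding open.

I try push with x→east, and observe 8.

Next I call move with dir→east, yielding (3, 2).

I use sense with dir→east, and observe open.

Calling push with x→east, which returns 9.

I run move with dir→east, — result: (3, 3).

I try sense with dir→south, and get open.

Calling push with x→south, → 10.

I call move with dir→south, yielding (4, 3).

I invoke sense with dir→east, yielding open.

Next I call push with x→east, giving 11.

I call move with dir→east, yielding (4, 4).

Invoking sense with dir→north, : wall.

I call pop(), → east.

Next I call move with dir→west, — result: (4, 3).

I use pop, : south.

Calling move with dir→north, yielding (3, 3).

Using sense with dir→north, → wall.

I run pop, : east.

Next I call move with dir→west, and observe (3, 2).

Invoking sense with dir→north, — result: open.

I try push with x→north, which returns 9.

I try move with dir→north, : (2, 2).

Calling sense with dir→north, which returns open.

Now I run push with x→north, yielding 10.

Now I run move with dir→north, and observe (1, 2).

I call sense with dir→east, and see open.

I call push with x→east, giving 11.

Using move with dir→east, → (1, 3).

Next I call sense with dir→east, yielding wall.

Now I run sense with dir→north, → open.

Next I call push with x→north, and see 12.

Using move with dir→north, → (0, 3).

I call sense with dir→east, : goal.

I try move with dir→east, → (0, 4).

Answer: (0, 4)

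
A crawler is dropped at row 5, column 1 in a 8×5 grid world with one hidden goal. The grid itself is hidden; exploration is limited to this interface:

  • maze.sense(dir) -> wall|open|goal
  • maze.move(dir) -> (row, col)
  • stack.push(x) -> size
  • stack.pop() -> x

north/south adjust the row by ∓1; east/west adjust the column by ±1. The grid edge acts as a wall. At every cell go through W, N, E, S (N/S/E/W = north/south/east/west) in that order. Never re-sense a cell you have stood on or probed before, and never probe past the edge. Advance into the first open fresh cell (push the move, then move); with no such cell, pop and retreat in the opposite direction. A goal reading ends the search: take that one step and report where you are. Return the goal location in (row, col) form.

Using sense with dir='west', yielding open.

Calling push with x='west', and get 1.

Next I call move with dir='west', → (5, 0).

Using sense with dir='north', — result: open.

Invoking push with x='north', : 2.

Using move with dir='north', and see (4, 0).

I call sense with dir='north', — result: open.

I run push with x='north', yielding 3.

Using move with dir='north', yielding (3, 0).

Next I call sense with dir='north', giving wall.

I invoke sense with dir='east', and see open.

I invoke push with x='east', → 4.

I try move with dir='east', which returns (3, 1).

Calling sense with dir='north', → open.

I invoke push with x='north', giving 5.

Using move with dir='north', and see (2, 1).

I call sense with dir='north', — result: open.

Now I run push with x='north', : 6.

Then move with dir='north', and see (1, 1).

I use sense with dir='west', and observe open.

Calling push with x='west', → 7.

Now I run move with dir='west', and observe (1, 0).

I use sense with dir='north', and get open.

I try push with x='north', yielding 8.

I call move with dir='north', — result: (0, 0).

Calling sense with dir='east', : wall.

Then pop, → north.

I try move with dir='south', — result: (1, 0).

I call pop(), which returns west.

Using move with dir='east', which returns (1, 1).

Then sense with dir='east', — result: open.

Using push with x='east', and observe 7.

I try move with dir='east', and observe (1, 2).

Now I run sense with dir='north', and get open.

I use push with x='north', and observe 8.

Next I call move with dir='north', giving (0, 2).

Now I run sense with dir='east', and see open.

I use push with x='east', : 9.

Invoking move with dir='east', yielding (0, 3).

Next I call sense with dir='east', giving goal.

Using move with dir='east', which returns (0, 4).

Answer: (0, 4)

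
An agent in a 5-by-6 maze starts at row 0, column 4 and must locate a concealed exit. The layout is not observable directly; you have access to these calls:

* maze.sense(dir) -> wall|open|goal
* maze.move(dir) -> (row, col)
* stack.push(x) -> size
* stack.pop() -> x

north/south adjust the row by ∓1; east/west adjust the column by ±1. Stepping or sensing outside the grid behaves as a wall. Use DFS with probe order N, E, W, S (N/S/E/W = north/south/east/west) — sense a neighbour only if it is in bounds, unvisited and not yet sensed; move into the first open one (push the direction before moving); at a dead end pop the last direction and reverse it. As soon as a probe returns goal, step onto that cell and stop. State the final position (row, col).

> sense dir→east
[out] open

> push x→east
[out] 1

> move dir→east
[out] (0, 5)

> sense dir→south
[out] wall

> pop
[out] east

> move dir→west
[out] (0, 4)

> sense dir→west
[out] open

> push x→west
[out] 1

> move dir→west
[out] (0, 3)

> sense dir→west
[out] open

> push x→west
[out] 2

> move dir→west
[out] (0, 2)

> sense dir→west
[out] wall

> sense dir→south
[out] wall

> pop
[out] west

> move dir→east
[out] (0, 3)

> sense dir→south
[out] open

> push x→south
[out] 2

> move dir→south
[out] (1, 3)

> sense dir→east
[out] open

> push x→east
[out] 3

> move dir→east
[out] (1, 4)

> sense dir→south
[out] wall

> pop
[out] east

> move dir→west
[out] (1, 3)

> sense dir→south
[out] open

> push x→south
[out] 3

> move dir→south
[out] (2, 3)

> sense dir→west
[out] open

> push x→west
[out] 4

> move dir→west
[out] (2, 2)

> sense dir→west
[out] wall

> sense dir→south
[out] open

> push x→south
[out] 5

> move dir→south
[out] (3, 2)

> sense dir→east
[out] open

> push x→east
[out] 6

> move dir→east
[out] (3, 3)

> sense dir→east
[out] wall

> sense dir→south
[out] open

> push x→south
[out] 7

> move dir→south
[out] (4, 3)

> sense dir→east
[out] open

> push x→east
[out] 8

> move dir→east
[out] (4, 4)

> sense dir→east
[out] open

> push x→east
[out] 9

> move dir→east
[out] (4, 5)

> sense dir→north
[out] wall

> pop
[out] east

> move dir→west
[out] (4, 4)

> pop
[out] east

> move dir→west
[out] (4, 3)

> sense dir→west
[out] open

> push x→west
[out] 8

> move dir→west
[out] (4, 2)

> sense dir→west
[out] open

> push x→west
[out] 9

> move dir→west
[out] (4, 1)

> sense dir→north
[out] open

> push x→north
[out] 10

> move dir→north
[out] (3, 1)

> sense dir→west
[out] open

> push x→west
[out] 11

> move dir→west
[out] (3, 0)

> sense dir→north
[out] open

> push x→north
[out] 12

> move dir→north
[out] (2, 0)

> sense dir→north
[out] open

> push x→north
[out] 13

> move dir→north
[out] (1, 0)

> sense dir→north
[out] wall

> sense dir→east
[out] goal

> move dir→east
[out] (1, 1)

Answer: (1, 1)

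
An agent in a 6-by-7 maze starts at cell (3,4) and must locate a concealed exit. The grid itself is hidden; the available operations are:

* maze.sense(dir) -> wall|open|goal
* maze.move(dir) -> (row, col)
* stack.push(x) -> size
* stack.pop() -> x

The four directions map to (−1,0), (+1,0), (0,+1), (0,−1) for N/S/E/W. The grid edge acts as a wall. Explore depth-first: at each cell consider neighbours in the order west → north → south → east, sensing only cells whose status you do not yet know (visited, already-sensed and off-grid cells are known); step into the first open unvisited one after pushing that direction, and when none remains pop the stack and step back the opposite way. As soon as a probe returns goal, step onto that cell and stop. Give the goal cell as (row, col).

Action: maze.sense[dir: west]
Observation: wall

Action: maze.sense[dir: north]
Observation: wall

Action: maze.sense[dir: south]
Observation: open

Action: stack.push[x: south]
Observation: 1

Action: maze.move[dir: south]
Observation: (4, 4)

Action: maze.sense[dir: west]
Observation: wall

Action: maze.sense[dir: south]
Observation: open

Action: stack.push[x: south]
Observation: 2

Action: maze.move[dir: south]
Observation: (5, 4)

Action: maze.sense[dir: west]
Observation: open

Action: stack.push[x: west]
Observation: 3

Action: maze.move[dir: west]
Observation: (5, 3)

Action: maze.sense[dir: west]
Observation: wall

Action: stack.pop[]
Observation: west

Action: maze.move[dir: east]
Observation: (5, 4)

Action: maze.sense[dir: east]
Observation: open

Action: stack.push[x: east]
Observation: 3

Action: maze.move[dir: east]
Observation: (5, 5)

Action: maze.sense[dir: north]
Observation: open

Action: stack.push[x: north]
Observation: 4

Action: maze.move[dir: north]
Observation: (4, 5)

Action: maze.sense[dir: north]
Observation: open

Action: stack.push[x: north]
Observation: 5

Action: maze.move[dir: north]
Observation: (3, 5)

Action: maze.sense[dir: north]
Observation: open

Action: stack.push[x: north]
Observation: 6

Action: maze.move[dir: north]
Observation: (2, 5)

Action: maze.sense[dir: north]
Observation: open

Action: stack.push[x: north]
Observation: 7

Action: maze.move[dir: north]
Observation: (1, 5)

Action: maze.sense[dir: west]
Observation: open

Action: stack.push[x: west]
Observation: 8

Action: maze.move[dir: west]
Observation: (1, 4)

Action: maze.sense[dir: west]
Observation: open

Action: stack.push[x: west]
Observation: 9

Action: maze.move[dir: west]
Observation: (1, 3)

Action: maze.sense[dir: west]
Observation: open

Action: stack.push[x: west]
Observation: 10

Action: maze.move[dir: west]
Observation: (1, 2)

Action: maze.sense[dir: west]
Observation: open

Action: stack.push[x: west]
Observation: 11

Action: maze.move[dir: west]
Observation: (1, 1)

Action: maze.sense[dir: west]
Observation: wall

Action: maze.sense[dir: north]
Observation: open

Action: stack.push[x: north]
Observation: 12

Action: maze.move[dir: north]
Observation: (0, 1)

Action: maze.sense[dir: west]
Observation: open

Action: stack.push[x: west]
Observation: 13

Action: maze.move[dir: west]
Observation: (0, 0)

Action: stack.pop[]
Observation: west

Action: maze.move[dir: east]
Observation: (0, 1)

Action: maze.sense[dir: east]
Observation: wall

Action: stack.pop[]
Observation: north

Action: maze.move[dir: south]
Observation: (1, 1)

Action: maze.sense[dir: south]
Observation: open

Action: stack.push[x: south]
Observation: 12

Action: maze.move[dir: south]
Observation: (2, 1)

Action: maze.sense[dir: west]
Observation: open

Action: stack.push[x: west]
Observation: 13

Action: maze.move[dir: west]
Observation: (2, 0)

Action: maze.sense[dir: south]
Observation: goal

Action: maze.move[dir: south]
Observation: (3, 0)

Answer: (3, 0)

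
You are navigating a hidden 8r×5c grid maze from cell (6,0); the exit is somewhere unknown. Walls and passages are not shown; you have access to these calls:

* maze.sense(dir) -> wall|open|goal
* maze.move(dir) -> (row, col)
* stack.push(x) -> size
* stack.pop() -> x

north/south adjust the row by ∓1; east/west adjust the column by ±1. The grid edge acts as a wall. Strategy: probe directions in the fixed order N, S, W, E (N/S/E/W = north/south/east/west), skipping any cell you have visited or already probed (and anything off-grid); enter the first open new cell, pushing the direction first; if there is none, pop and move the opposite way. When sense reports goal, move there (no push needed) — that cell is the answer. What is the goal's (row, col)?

> maze.sense dir=north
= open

> stack.push x=north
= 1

> maze.move dir=north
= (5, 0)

> maze.sense dir=north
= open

> stack.push x=north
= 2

> maze.move dir=north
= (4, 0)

> maze.sense dir=north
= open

> stack.push x=north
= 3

> maze.move dir=north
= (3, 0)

> maze.sense dir=north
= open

> stack.push x=north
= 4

> maze.move dir=north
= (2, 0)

> maze.sense dir=north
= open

> stack.push x=north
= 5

> maze.move dir=north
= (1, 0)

> maze.sense dir=north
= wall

> maze.sense dir=east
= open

> stack.push x=east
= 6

> maze.move dir=east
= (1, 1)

> maze.sense dir=north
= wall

> maze.sense dir=south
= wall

> maze.sense dir=east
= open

> stack.push x=east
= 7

> maze.move dir=east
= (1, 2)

> maze.sense dir=north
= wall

> maze.sense dir=south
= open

> stack.push x=south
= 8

> maze.move dir=south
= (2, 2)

> maze.sense dir=south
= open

> stack.push x=south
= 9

> maze.move dir=south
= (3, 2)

> maze.sense dir=south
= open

> stack.push x=south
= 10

> maze.move dir=south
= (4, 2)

> maze.sense dir=south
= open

> stack.push x=south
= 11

> maze.move dir=south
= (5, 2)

> maze.sense dir=south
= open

> stack.push x=south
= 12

> maze.move dir=south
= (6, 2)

> maze.sense dir=south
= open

> stack.push x=south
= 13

> maze.move dir=south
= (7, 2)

> maze.sense dir=west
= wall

> maze.sense dir=east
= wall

> stack.pop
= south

> maze.move dir=north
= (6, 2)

> maze.sense dir=west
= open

> stack.push x=west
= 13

> maze.move dir=west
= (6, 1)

> maze.sense dir=north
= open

> stack.push x=north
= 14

> maze.move dir=north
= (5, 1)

> maze.sense dir=north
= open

> stack.push x=north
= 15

> maze.move dir=north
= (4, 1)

> maze.sense dir=north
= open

> stack.push x=north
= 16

> maze.move dir=north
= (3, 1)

> stack.pop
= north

> maze.move dir=south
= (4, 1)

> stack.pop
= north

> maze.move dir=south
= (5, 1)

> stack.pop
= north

> maze.move dir=south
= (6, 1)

> stack.pop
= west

> maze.move dir=east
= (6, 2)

> maze.sense dir=east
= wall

> stack.pop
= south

> maze.move dir=north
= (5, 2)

> maze.sense dir=east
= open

> stack.push x=east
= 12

> maze.move dir=east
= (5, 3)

> maze.sense dir=north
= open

> stack.push x=north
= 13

> maze.move dir=north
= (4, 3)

> maze.sense dir=north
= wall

> maze.sense dir=east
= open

> stack.push x=east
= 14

> maze.move dir=east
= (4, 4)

> maze.sense dir=north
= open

> stack.push x=north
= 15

> maze.move dir=north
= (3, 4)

> maze.sense dir=north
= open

> stack.push x=north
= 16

> maze.move dir=north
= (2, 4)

> maze.sense dir=north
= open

> stack.push x=north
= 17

> maze.move dir=north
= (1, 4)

> maze.sense dir=north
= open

> stack.push x=north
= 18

> maze.move dir=north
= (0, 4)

> maze.sense dir=west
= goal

> maze.move dir=west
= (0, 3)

Answer: (0, 3)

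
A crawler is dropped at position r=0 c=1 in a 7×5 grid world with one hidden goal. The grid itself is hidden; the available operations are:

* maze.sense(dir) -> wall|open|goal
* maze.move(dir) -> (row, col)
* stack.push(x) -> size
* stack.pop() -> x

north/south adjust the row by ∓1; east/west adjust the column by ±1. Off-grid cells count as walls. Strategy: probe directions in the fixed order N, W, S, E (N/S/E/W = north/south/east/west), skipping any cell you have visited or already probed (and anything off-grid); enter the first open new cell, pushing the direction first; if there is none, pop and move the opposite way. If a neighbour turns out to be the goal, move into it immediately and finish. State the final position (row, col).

CALL sense[west]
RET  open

CALL push[west]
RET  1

CALL move[west]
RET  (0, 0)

CALL sense[south]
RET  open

CALL push[south]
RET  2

CALL move[south]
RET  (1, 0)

CALL sense[south]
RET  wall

CALL sense[east]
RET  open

CALL push[east]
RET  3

CALL move[east]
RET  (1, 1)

CALL sense[south]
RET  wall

CALL sense[east]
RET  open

CALL push[east]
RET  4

CALL move[east]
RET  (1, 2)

CALL sense[north]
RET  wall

CALL sense[south]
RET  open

CALL push[south]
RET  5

CALL move[south]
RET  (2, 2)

CALL sense[south]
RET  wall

CALL sense[east]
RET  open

CALL push[east]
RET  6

CALL move[east]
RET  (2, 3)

CALL sense[north]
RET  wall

CALL sense[south]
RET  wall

CALL sense[east]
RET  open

CALL push[east]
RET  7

CALL move[east]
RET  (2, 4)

CALL sense[north]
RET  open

CALL push[north]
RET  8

CALL move[north]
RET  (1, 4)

CALL sense[north]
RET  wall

CALL pop[]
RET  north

CALL move[south]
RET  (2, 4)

CALL sense[south]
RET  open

CALL push[south]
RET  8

CALL move[south]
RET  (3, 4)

CALL sense[south]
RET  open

CALL push[south]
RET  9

CALL move[south]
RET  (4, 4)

CALL sense[west]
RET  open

CALL push[west]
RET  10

CALL move[west]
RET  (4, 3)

CALL sense[west]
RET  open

CALL push[west]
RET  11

CALL move[west]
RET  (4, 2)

CALL sense[west]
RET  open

CALL push[west]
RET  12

CALL move[west]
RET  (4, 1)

CALL sense[north]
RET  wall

CALL sense[west]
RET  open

CALL push[west]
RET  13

CALL move[west]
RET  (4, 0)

CALL sense[north]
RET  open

CALL push[north]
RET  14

CALL move[north]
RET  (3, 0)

CALL pop[]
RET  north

CALL move[south]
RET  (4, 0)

CALL sense[south]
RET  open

CALL push[south]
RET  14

CALL move[south]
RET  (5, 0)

CALL sense[south]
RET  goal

CALL move[south]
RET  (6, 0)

Answer: (6, 0)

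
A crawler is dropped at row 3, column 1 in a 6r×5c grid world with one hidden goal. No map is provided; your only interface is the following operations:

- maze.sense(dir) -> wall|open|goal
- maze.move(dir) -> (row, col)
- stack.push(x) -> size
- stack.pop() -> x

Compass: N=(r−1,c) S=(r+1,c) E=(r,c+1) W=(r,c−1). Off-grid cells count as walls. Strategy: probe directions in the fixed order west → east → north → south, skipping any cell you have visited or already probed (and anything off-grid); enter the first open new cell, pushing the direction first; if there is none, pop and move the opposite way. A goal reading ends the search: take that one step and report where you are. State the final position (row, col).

$ maze.sense dir→west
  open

$ stack.push x→west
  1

$ maze.move dir→west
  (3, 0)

$ maze.sense dir→north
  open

$ stack.push x→north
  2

$ maze.move dir→north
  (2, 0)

$ maze.sense dir→east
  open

$ stack.push x→east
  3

$ maze.move dir→east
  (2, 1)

$ maze.sense dir→east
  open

$ stack.push x→east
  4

$ maze.move dir→east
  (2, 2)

$ maze.sense dir→east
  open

$ stack.push x→east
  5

$ maze.move dir→east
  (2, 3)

$ maze.sense dir→east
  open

$ stack.push x→east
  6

$ maze.move dir→east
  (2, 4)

$ maze.sense dir→north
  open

$ stack.push x→north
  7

$ maze.move dir→north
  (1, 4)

$ maze.sense dir→west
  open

$ stack.push x→west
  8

$ maze.move dir→west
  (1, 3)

$ maze.sense dir→west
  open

$ stack.push x→west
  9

$ maze.move dir→west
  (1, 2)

$ maze.sense dir→west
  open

$ stack.push x→west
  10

$ maze.move dir→west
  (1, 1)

$ maze.sense dir→west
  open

$ stack.push x→west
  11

$ maze.move dir→west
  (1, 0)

$ maze.sense dir→north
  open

$ stack.push x→north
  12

$ maze.move dir→north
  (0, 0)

$ maze.sense dir→east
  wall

$ stack.pop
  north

$ maze.move dir→south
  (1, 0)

$ stack.pop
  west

$ maze.move dir→east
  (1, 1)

$ stack.pop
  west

$ maze.move dir→east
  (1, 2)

$ maze.sense dir→north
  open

$ stack.push x→north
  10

$ maze.move dir→north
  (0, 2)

$ maze.sense dir→east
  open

$ stack.push x→east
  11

$ maze.move dir→east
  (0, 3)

$ maze.sense dir→east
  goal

$ maze.move dir→east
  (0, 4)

Answer: (0, 4)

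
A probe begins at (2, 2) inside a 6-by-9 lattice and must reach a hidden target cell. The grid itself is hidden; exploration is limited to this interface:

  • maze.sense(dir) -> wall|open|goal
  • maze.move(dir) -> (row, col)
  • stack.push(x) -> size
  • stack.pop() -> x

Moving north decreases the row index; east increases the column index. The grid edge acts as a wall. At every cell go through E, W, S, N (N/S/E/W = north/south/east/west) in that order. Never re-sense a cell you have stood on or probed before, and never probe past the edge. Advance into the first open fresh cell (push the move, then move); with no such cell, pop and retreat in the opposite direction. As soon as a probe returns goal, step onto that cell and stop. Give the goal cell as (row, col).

! maze.sense(east) => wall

! maze.sense(west) => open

! stack.push(west) => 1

! maze.move(west) => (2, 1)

! maze.sense(west) => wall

! maze.sense(south) => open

! stack.push(south) => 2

! maze.move(south) => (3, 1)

! maze.sense(east) => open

! stack.push(east) => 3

! maze.move(east) => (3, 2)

! maze.sense(east) => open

! stack.push(east) => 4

! maze.move(east) => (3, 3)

! maze.sense(east) => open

! stack.push(east) => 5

! maze.move(east) => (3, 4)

! maze.sense(east) => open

! stack.push(east) => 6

! maze.move(east) => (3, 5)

! maze.sense(east) => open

! stack.push(east) => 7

! maze.move(east) => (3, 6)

! maze.sense(east) => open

! stack.push(east) => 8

! maze.move(east) => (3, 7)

! maze.sense(east) => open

! stack.push(east) => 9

! maze.move(east) => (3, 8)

! maze.sense(south) => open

! stack.push(south) => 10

! maze.move(south) => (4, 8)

! maze.sense(west) => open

! stack.push(west) => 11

! maze.move(west) => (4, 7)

! maze.sense(west) => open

! stack.push(west) => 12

! maze.move(west) => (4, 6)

! maze.sense(west) => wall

! maze.sense(south) => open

! stack.push(south) => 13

! maze.move(south) => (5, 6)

! maze.sense(east) => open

! stack.push(east) => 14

! maze.move(east) => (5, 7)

! maze.sense(east) => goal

! maze.move(east) => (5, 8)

Answer: (5, 8)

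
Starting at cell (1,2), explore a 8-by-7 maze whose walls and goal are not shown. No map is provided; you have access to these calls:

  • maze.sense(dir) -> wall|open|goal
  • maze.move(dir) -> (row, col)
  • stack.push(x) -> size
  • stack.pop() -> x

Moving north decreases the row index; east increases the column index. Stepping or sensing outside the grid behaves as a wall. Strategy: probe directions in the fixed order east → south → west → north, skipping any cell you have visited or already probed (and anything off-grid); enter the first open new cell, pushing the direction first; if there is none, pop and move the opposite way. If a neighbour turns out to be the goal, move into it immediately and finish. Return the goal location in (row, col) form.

Next I call maze.sense(dir→east), and get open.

Calling stack.push(x→east), and see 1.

Calling maze.move(dir→east), and get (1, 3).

Calling maze.sense(dir→east), and see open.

I use stack.push(x→east), which returns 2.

I call maze.move(dir→east), : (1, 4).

I use maze.sense(dir→east), giving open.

Invoking stack.push(x→east), : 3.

I call maze.move(dir→east), → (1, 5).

I use maze.sense(dir→east), yielding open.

Using stack.push(x→east), and get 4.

Now I run maze.move(dir→east), which returns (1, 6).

Invoking maze.sense(dir→south), and get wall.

I try maze.sense(dir→north), and see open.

Next I call stack.push(x→north), which returns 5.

Invoking maze.move(dir→north), yielding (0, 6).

Then maze.sense(dir→west), and observe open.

Then stack.push(x→west), giving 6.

Then maze.move(dir→west), → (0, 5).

Now I run maze.sense(dir→west), — result: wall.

Then stack.pop, → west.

I try maze.move(dir→east), → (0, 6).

Now I run stack.pop, giving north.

Next I call maze.move(dir→south), and get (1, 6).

I try stack.pop(), — result: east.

I try maze.move(dir→west), → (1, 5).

Then maze.sense(dir→south), and see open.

Then stack.push(x→south), which returns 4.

I try maze.move(dir→south), → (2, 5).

Using maze.sense(dir→south), and get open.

Then stack.push(x→south), and observe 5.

Calling maze.move(dir→south), which returns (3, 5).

I try maze.sense(dir→east), and observe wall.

Calling maze.sense(dir→south), giving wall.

I run maze.sense(dir→west), and see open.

I run stack.push(x→west), yielding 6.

I invoke maze.move(dir→west), giving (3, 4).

I use maze.sense(dir→south), : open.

I use stack.push(x→south), and observe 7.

Calling maze.move(dir→south), giving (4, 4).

Next I call maze.sense(dir→south), and observe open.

Next I call stack.push(x→south), which returns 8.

Now I run maze.move(dir→south), → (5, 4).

Next I call maze.sense(dir→east), and see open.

I use stack.push(x→east), : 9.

I run maze.move(dir→east), which returns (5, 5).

Then maze.sense(dir→east), yielding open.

I invoke stack.push(x→east), and get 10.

I try maze.move(dir→east), — result: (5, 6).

Invoking maze.sense(dir→south), yielding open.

I try stack.push(x→south), and get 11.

Next I call maze.move(dir→south), and see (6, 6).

Next I call maze.sense(dir→south), : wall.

Using maze.sense(dir→west), and see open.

Invoking stack.push(x→west), giving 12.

Then maze.move(dir→west), and observe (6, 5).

I use maze.sense(dir→south), and observe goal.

I use maze.move(dir→south), giving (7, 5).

Answer: (7, 5)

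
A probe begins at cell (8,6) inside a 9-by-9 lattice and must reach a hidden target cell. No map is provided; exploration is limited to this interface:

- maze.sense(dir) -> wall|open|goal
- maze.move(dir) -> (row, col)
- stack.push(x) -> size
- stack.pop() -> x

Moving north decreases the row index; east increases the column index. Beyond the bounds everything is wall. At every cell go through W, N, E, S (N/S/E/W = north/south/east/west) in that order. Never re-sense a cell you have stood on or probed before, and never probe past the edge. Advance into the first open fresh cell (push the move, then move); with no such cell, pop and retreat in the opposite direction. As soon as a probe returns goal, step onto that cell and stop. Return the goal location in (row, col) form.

# 1. sense(dir→west) ~> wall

# 2. sense(dir→north) ~> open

# 3. push(x→north) ~> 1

# 4. move(dir→north) ~> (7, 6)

# 5. sense(dir→west) ~> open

# 6. push(x→west) ~> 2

# 7. move(dir→west) ~> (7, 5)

# 8. sense(dir→west) ~> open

# 9. push(x→west) ~> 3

# 10. move(dir→west) ~> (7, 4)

# 11. sense(dir→west) ~> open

# 12. push(x→west) ~> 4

# 13. move(dir→west) ~> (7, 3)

# 14. sense(dir→west) ~> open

# 15. push(x→west) ~> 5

# 16. move(dir→west) ~> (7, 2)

# 17. sense(dir→west) ~> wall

# 18. sense(dir→north) ~> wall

# 19. sense(dir→south) ~> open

# 20. push(x→south) ~> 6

# 21. move(dir→south) ~> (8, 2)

# 22. sense(dir→west) ~> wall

# 23. sense(dir→east) ~> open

# 24. push(x→east) ~> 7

# 25. move(dir→east) ~> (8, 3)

# 26. sense(dir→east) ~> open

# 27. push(x→east) ~> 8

# 28. move(dir→east) ~> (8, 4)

# 29. pop() ~> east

# 30. move(dir→west) ~> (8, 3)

# 31. pop() ~> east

# 32. move(dir→west) ~> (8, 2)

# 33. pop() ~> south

# 34. move(dir→north) ~> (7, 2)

# 35. pop() ~> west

# 36. move(dir→east) ~> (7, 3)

# 37. sense(dir→north) ~> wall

# 38. pop() ~> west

# 39. move(dir→east) ~> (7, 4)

# 40. sense(dir→north) ~> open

# 41. push(x→north) ~> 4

# 42. move(dir→north) ~> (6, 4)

# 43. sense(dir→north) ~> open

# 44. push(x→north) ~> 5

# 45. move(dir→north) ~> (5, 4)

# 46. sense(dir→west) ~> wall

# 47. sense(dir→north) ~> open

# 48. push(x→north) ~> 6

# 49. move(dir→north) ~> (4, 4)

# 50. sense(dir→west) ~> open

# 51. push(x→west) ~> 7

# 52. move(dir→west) ~> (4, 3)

# 53. sense(dir→west) ~> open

# 54. push(x→west) ~> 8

# 55. move(dir→west) ~> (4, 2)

# 56. sense(dir→west) ~> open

# 57. push(x→west) ~> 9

# 58. move(dir→west) ~> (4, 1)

# 59. sense(dir→west) ~> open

# 60. push(x→west) ~> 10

# 61. move(dir→west) ~> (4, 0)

# 62. sense(dir→north) ~> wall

# 63. sense(dir→south) ~> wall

# 64. pop() ~> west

# 65. move(dir→east) ~> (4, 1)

# 66. sense(dir→north) ~> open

# 67. push(x→north) ~> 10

# 68. move(dir→north) ~> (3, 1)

# 69. sense(dir→north) ~> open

# 70. push(x→north) ~> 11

# 71. move(dir→north) ~> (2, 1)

# 72. sense(dir→west) ~> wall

# 73. sense(dir→north) ~> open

# 74. push(x→north) ~> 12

# 75. move(dir→north) ~> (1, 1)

# 76. sense(dir→west) ~> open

# 77. push(x→west) ~> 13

# 78. move(dir→west) ~> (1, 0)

# 79. sense(dir→north) ~> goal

# 80. move(dir→north) ~> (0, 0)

Answer: (0, 0)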